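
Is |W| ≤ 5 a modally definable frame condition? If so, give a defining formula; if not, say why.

Not modally definable

Modal frame validity is preserved under disjoint unions.
Any modal formula valid on each of 6 disjoint one-world frames is valid on their disjoint union (validity is preserved under disjoint unions). Each one-world frame has |W|=1≤5, but the union has |W|=6.
So the class is not modally definable.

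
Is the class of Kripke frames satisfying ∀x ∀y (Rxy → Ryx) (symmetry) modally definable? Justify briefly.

The condition is symmetry. A defining modal formula is r → □◇r.
Suppose r→□◇r is valid. Take Rxy and set V(r)={x}. Then r at x, so □◇r at x, so ◇r at y, so some z with Ryz has r; z=x, i.e. Ryx.

Yes, by r → □◇r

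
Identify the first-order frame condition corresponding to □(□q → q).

shift-reflexivity: ∀x ∀y (Rxy → Ryy)

Suppose □(□q→q) is valid. Take Rxy and set V(q)={w : Ryw}. Then at y, □q holds; since □(□q→q) at x, □q→q at y, so q at y, i.e. Ryy.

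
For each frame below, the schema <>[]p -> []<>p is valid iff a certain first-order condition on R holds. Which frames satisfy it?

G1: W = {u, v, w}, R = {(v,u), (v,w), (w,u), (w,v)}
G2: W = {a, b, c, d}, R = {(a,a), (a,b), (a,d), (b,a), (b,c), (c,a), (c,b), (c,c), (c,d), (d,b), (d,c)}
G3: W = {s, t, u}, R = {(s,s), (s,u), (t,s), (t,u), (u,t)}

G2

The schema corresponds to convergence: forall x forall y forall z (Rxy & Rxz -> exists w (Ryw & Rzw)).
G1: fails — Rvu and Rvu but u and u have no common successor.
G2: satisfies the condition.
G3: fails — Rsu and Rss but u and s have no common successor.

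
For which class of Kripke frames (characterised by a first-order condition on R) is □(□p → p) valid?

shift-reflexivity

Suppose □(□p→p) is valid. Take Rxy and set V(p)={w : Ryw}. Then at y, □p holds; since □(□p→p) at x, □p→p at y, so p at y, i.e. Ryy.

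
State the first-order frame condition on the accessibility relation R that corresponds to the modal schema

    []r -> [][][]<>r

forall x forall z (x R^3 z -> exists w (xRw & zRw))

This is a Sahlqvist (Geach-type) schema ◇^0□^1r → □^3◇^1r.
Minimal-valuation argument: fix x; take any y with xR^0y and any z with xR^3z. Set V(r) to the set of worlds R-reachable from y in exactly 1 step. Then □^1r holds at y, so the antecedent holds at x; validity forces ◇^1r at z, giving a w with zR^1w and yR^1w.
First-order correspondent: forall x forall z (x R^3 z -> exists w (xRw & zRw)).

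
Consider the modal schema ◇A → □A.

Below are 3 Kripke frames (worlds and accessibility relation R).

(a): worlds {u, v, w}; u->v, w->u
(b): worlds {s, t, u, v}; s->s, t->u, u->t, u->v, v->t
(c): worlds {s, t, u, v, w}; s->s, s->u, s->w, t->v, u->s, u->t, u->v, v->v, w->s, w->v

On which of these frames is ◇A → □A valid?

(a)

The schema corresponds to partial functionality: ∀x ∀y ∀z (Rxy ∧ Rxz → y = z).
(a): condition met.
(b): fails — u sees both t and v.
(c): fails — s sees both s and u.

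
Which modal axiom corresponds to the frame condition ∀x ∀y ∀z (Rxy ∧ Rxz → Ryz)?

◇r → □◇r

A defining formula is ◇r → □◇r (the 5 axiom).
Suppose ◇r→□◇r is valid. Take Rxy, Rxz and set V(r)={y}. Then ◇r at x, so □◇r at x, so ◇r at z, so some w with Rzw has r; w=y, i.e. Rzy. By symmetry of the argument, Ryz.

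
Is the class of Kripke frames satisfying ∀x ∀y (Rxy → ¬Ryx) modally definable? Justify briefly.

Not definable by any modal formula

Modal frame validity is preserved under surjective bounded morphisms.
The 5-cycle (worlds w0,w1,w2,w3,w4 with w0→w1→w2→w3→w4→w0) is asymmetric. Mapping every world to a single reflexive point • is a surjective bounded morphism, and the reflexive point is not asymmetric (R•• but asymmetry requires ¬R••).
So no modal formula (or set of formulas) defines exactly the asymmetric frames.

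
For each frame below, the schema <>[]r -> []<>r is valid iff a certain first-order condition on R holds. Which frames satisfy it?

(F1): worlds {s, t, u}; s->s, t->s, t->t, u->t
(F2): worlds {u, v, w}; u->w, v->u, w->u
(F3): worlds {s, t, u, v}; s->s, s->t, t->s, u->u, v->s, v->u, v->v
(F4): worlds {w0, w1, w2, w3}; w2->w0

Frame correspondent (Sahlqvist): forall x forall y forall z (Rxy & Rxz -> exists w (Ryw & Rzw)) — i.e. convergence.
(F1): satisfies the condition.
(F2): satisfies the condition.
(F3): fails — Rvu and Rvs but u and s have no common successor.
(F4): fails — Rw2w0 and Rw2w0 but w0 and w0 have no common successor.
Valid on: (F1), (F2).

(F1), (F2)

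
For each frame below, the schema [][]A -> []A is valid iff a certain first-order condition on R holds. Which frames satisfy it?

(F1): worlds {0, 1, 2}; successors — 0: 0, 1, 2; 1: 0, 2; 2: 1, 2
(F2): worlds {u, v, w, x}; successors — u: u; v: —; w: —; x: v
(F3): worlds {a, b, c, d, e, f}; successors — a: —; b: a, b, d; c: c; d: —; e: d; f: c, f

(F1)

Frame correspondent (Sahlqvist): forall x forall y (Rxy -> exists z (Rxz & Rzy)) — i.e. density.
(F1): satisfies the condition.
(F2): fails — Rxv but no z with Rxz and Rzv.
(F3): fails — Red but no z with Rez and Rzd.
Valid on: (F1).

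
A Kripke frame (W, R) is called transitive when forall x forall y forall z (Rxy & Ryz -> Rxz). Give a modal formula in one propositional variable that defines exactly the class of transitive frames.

The condition is transitivity. The 4 schema □r → □□r defines it.
Suppose □r→□□r is valid. Take Rxy, Ryz and set V(r)={w : Rxw}. Then □r at x, so □□r at x, so □r at y, so r at z, i.e. Rxz.

□r → □□r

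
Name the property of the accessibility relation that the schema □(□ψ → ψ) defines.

shift-reflexivity: ∀x ∀y (Rxy → Ryy)

Suppose □(□ψ→ψ) is valid. Take Rxy and set V(ψ)={w : Ryw}. Then at y, □ψ holds; since □(□ψ→ψ) at x, □ψ→ψ at y, so ψ at y, i.e. Ryy.
Conversely, on a frame with shift-reflexivity the schema holds at every world under every valuation.
So the correspondent is shift-reflexivity.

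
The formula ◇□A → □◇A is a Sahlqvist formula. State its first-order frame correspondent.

Convergence

Suppose ◇□A→□◇A is valid. Take Rxy, Rxz and set V(A)={w : Ryw}. Then □A at y so ◇□A at x, so □◇A at x, so ◇A at z, giving w with Rzw and Ryw.
Conversely, any frame satisfying ∀x ∀y ∀z (Rxy ∧ Rxz → ∃w (Ryw ∧ Rzw)) validates the schema.
So the correspondent is convergence.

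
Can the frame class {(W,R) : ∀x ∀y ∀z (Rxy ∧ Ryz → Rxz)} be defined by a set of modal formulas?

Yes: it is transitivity, defined by the 4 schema □q → □□q.
Suppose □q→□□q is valid. Take Rxy, Ryz and set V(q)={w : Rxw}. Then □q at x, so □□q at x, so □q at y, so q at z, i.e. Rxz.

Yes — defined by □q → □□q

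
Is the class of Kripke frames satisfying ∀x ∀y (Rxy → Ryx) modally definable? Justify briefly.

The condition is symmetry. A defining modal formula is r → □◇r.

Definable; r → □◇r defines it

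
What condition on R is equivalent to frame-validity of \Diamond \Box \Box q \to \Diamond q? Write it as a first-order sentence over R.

This is a Sahlqvist (Geach-type) schema ◇^1□^2q → □^0◇^1q.
Minimal-valuation argument: fix x; take any y with xR^1y and any z with xR^0z. Set V(q) to the set of worlds R-reachable from y in exactly 2 steps. Then □^2q holds at y, so the antecedent holds at x; validity forces ◇^1q at z, giving a w with zR^1w and yR^2w.
First-order correspondent: \forall x \forall y (xRy \to \exists w (y R^2 w \wedge xRw)).

\forall x \forall y (xRy \to \exists w (y R^2 w \wedge xRw))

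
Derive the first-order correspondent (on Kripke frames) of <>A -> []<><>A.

forall x forall y forall z ((xRy & xRz) -> exists w (y = w & z R^2 w))

This is a Sahlqvist (Geach-type) schema ◇^1□^0A → □^1◇^2A.
Minimal-valuation argument: fix x; take any y with xR^1y and any z with xR^1z. Set V(A) to the set of worlds R-reachable from y in exactly 0 steps. Then □^0A holds at y, so the antecedent holds at x; validity forces ◇^2A at z, giving a w with zR^2w and yR^0w.
First-order correspondent: forall x forall y forall z ((xRy & xRz) -> exists w (y = w & z R^2 w)).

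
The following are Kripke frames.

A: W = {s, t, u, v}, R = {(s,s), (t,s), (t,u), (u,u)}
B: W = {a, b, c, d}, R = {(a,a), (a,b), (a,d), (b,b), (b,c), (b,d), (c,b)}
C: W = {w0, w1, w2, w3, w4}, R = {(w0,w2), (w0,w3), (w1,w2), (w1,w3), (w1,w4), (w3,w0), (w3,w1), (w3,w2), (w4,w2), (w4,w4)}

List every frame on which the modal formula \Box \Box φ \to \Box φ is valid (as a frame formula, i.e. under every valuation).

Frame correspondent (Sahlqvist): \forall x \forall y (Rxy \to \exists z (Rxz \wedge Rzy)) — i.e. density.
A: ✓.
B: ✓.
C: fails — Rw3w1 but no z with Rw3z and Rzw1.

A, B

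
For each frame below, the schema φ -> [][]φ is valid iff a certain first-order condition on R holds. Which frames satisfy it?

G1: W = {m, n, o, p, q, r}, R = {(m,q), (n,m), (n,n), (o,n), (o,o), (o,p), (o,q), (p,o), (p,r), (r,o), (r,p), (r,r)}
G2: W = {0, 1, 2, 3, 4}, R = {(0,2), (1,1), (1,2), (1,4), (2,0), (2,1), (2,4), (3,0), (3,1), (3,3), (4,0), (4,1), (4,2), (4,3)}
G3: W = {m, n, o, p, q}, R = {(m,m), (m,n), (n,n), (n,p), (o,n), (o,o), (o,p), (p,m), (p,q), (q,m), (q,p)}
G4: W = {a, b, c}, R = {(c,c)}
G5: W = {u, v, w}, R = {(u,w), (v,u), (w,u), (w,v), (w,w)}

G4

Frame correspondent (Sahlqvist): forall x forall z (x R^2 z -> exists w (x = w & z = w)) — i.e. a generalized confluence (Geach) condition.
G1: fails — nR²m but n ≠ m.
G2: fails — 0R²1 but 0 ≠ 1.
G3: fails — mR²n but m ≠ n.
G4: satisfies the condition.
G5: fails — uR²v but u ≠ v.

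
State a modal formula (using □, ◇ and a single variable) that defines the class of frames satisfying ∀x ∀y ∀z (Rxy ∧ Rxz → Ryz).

A defining formula is ◇r → □◇r (the 5 axiom).
Suppose ◇r→□◇r is valid. Take Rxy, Rxz and set V(r)={y}. Then ◇r at x, so □◇r at x, so ◇r at z, so some w with Rzw has r; w=y, i.e. Rzy. By symmetry of the argument, Ryz.

◇r → □◇r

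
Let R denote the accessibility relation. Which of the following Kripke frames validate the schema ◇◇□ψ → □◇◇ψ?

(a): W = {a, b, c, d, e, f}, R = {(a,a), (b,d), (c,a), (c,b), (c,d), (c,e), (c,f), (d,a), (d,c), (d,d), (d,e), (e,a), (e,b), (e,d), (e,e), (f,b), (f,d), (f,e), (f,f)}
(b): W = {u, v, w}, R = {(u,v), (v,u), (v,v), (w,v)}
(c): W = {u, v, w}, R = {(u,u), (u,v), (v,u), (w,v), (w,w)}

This is the axiom for a generalized confluence (Geach) condition; its first-order frame correspondent is ∀x ∀y ∀z ((xR²y ∧ xRz) → ∃w (yRw ∧ zR²w)).
(a): fails — cR²b, cRa but no w with bRw and aR²w.
(b): holds.
(c): holds.
Valid on: (b), (c).

(b), (c)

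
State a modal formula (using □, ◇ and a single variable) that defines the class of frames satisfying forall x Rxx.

□p → p

A defining formula is □p → p (the T axiom).
Suppose □p→p is valid. At any x set V(p)={w : Rxw}. Then □p holds at x, so p holds at x, i.e. Rxx.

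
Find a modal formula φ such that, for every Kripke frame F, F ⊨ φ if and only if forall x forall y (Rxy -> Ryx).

A defining formula is p → □◇p (the B axiom).

p → □◇p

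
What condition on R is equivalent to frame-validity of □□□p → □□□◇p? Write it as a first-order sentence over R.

This is a Sahlqvist (Geach-type) schema ◇^0□^3p → □^3◇^1p.
Minimal-valuation argument: fix x; take any y with xR^0y and any z with xR^3z. Set V(p) to the set of worlds R-reachable from y in exactly 3 steps. Then □^3p holds at y, so the antecedent holds at x; validity forces ◇^1p at z, giving a w with zR^1w and yR^3w.
First-order correspondent: ∀x ∀z (xR³z → ∃w (xR³w ∧ zRw)).

∀x ∀z (xR³z → ∃w (xR³w ∧ zRw))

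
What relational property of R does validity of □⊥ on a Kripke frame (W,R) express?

Emptiness of R

This is the Ver axiom.
It corresponds to emptiness of R: ∀x ∀y ¬Rxy.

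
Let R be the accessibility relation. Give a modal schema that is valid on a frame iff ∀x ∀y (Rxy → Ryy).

□(□p → p)

The condition is shift-reflexivity. The T□ schema □(□p → p) defines it.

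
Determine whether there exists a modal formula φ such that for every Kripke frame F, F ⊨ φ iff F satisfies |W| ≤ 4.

No

Any modally definable frame class is closed under disjoint unions.
Any modal formula valid on each of 5 disjoint one-world frames is valid on their disjoint union (validity is preserved under disjoint unions). Each one-world frame has |W|=1≤4, but the union has |W|=5.
So no modal formula (or set of formulas) defines exactly the |W|≤4 frames.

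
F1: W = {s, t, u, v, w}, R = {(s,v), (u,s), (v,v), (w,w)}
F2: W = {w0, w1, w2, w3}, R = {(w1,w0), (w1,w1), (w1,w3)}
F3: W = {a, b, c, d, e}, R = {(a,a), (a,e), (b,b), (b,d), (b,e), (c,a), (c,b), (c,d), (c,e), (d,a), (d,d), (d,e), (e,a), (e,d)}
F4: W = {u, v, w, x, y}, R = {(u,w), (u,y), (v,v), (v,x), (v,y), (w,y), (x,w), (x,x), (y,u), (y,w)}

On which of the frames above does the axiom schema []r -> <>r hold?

Frame correspondent (Sahlqvist): forall x exists y Rxy — i.e. seriality.
F1: fails — world t has no successor.
F2: fails — world w0 has no successor.
F3: holds.
F4: holds.
Valid on: F3, F4.

F3, F4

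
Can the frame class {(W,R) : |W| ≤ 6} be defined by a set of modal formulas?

Not definable by any modal formula

Modal frame validity is preserved under disjoint unions.
Any modal formula valid on each of 7 disjoint one-world frames is valid on their disjoint union (validity is preserved under disjoint unions). Each one-world frame has |W|=1≤6, but the union has |W|=7.
So the class is not modally definable.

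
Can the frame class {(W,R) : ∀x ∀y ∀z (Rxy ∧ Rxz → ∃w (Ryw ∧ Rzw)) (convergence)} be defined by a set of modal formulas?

Yes: it is convergence, defined by the .2 schema ◇□r → □◇r.
Suppose ◇□r→□◇r is valid. Take Rxy, Rxz and set V(r)={w : Ryw}. Then □r at y so ◇□r at x, so □◇r at x, so ◇r at z, giving w with Rzw and Ryw.

Yes — defined by ◇□r → □◇r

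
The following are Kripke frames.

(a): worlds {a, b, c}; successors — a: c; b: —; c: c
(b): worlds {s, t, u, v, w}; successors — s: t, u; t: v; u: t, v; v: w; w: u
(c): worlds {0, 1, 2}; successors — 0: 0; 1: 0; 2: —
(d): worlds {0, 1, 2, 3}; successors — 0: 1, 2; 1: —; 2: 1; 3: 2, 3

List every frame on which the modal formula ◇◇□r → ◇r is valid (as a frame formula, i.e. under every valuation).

(a), (c)

The schema corresponds to a generalized confluence (Geach) condition: ∀x ∀y (xR²y → ∃w (yRw ∧ xRw)).
(a): condition met.
(b): fails — sR²t but no w* with tRw* and sRw*.
(c): condition met.
(d): fails — 0R²1 but no w with 1Rw and 0Rw.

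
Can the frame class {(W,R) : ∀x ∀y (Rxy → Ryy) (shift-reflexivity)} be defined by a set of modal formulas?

Yes, by □(□r → r)

The condition is shift-reflexivity. A defining modal formula is □(□r → r).
Suppose □(□r→r) is valid. Take Rxy and set V(r)={w : Ryw}. Then at y, □r holds; since □(□r→r) at x, □r→r at y, so r at y, i.e. Ryy.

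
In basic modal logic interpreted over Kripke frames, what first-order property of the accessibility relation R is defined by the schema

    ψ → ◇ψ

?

This is frame-equivalent to □ψ → ψ (substitute ¬ψ for ψ and contrapose).
Suppose □ψ→ψ is valid. At any x set V(ψ)={w : Rxw}. Then □ψ holds at x, so ψ holds at x, i.e. Rxx.

Reflexivity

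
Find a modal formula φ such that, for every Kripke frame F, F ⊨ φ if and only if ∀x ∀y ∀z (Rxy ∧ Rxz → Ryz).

◇ψ → □◇ψ

The condition is the Euclidean property. The 5 schema ◇ψ → □◇ψ defines it.
Suppose ◇ψ→□◇ψ is valid. Take Rxy, Rxz and set V(ψ)={y}. Then ◇ψ at x, so □◇ψ at x, so ◇ψ at z, so some w with Rzw has ψ; w=y, i.e. Rzy. By symmetry of the argument, Ryz.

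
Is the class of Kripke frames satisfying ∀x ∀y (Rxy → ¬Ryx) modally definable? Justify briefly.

Any modally definable frame class is closed under surjective bounded morphisms.
The 3-cycle (worlds 0,1,2 with 0→1→2→0) is asymmetric. Mapping every world to a single reflexive point • is a surjective bounded morphism, and the reflexive point is not asymmetric (R•• but asymmetry requires ¬R••).
Hence asymmetry is not modally definable.

No — not modally definable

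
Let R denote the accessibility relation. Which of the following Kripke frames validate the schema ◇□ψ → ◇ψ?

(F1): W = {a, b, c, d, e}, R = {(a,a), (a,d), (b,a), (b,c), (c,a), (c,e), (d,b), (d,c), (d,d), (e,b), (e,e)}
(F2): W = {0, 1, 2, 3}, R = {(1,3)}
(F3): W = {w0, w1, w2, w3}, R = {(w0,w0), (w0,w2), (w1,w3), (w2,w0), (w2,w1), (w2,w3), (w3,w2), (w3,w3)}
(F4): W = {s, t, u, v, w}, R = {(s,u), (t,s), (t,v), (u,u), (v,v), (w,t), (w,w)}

The schema corresponds to a generalized confluence (Geach) condition: ∀x ∀y (xRy → ∃w (yRw ∧ xRw)).
(F1): fails — dRc but no w with cRw and dRw.
(F2): fails — 1R3 but no w with 3Rw and 1Rw.
(F3): holds.
(F4): fails — tRs but no w* with sRw* and tRw*.

(F3)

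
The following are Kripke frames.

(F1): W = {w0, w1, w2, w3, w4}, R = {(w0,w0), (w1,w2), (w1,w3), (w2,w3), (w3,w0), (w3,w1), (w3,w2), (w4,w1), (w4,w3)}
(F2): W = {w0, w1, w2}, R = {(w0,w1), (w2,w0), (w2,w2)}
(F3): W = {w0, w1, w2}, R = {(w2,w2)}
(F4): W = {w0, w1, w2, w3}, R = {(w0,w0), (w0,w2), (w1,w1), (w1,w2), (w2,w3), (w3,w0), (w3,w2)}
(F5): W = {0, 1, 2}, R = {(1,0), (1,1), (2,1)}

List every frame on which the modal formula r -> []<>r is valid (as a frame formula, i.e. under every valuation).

(F3)

The schema corresponds to symmetry: forall x forall y (Rxy -> Ryx).
(F1): fails — Rw1w2 but not Rw2w1.
(F2): fails — Rw0w1 but not Rw1w0.
(F3): holds.
(F4): fails — Rw1w2 but not Rw2w1.
(F5): fails — R10 but not R01.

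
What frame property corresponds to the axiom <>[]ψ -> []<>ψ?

Suppose ◇□ψ→□◇ψ is valid. Take Rxy, Rxz and set V(ψ)={w : Ryw}. Then □ψ at y so ◇□ψ at x, so □◇ψ at x, so ◇ψ at z, giving w with Rzw and Ryw.
Conversely, on a frame with convergence the schema holds at every world under every valuation.
So the correspondent is convergence.

Convergence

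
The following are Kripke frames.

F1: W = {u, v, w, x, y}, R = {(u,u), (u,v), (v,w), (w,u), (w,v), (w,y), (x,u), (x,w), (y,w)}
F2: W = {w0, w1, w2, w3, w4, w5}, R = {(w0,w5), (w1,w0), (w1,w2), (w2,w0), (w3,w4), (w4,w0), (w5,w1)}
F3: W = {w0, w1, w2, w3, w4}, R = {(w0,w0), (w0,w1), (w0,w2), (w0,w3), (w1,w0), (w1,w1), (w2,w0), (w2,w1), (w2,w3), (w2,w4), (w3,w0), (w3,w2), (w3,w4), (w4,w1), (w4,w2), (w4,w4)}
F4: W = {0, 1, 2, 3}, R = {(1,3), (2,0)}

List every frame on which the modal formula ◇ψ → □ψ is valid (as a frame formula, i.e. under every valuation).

F4

Frame correspondent (Sahlqvist): ∀x ∀y ∀z (Rxy ∧ Rxz → y = z) — i.e. partial functionality.
F1: fails — u sees both u and v.
F2: fails — w1 sees both w0 and w2.
F3: fails — w0 sees both w0 and w1.
F4: holds.
Valid on: F4.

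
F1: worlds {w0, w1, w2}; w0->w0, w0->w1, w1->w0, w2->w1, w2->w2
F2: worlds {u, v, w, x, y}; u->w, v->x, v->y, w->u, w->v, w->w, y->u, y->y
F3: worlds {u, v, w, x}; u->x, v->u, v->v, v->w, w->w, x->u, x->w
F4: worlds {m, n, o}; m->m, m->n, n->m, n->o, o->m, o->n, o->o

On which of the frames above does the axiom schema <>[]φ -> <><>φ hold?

F1, F3, F4

Frame correspondent (Sahlqvist): forall x forall y (xRy -> exists w (yRw & x R^2 w)) — i.e. a generalized confluence (Geach) condition.
F1: holds.
F2: fails — vRx but no t with xRt and vR²t.
F3: holds.
F4: holds.
Valid on: F1, F3, F4.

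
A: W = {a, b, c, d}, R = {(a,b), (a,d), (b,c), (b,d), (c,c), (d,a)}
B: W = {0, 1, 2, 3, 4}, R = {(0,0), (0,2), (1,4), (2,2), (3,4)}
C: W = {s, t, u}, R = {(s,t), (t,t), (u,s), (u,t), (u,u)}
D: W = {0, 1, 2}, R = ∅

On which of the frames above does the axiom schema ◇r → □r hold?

D

This is the axiom for partial functionality; its first-order frame correspondent is ∀x ∀y ∀z (Rxy ∧ Rxz → y = z).
A: fails — a sees both b and d.
B: fails — 0 sees both 0 and 2.
C: fails — u sees both s and t.
D: ✓.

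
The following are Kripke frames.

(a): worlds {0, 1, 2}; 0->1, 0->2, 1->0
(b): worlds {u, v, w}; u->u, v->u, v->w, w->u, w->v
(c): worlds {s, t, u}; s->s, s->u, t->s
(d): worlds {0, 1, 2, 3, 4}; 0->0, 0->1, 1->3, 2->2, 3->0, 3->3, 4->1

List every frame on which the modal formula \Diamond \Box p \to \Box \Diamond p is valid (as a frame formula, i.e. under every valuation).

The schema corresponds to convergence: \forall x \forall y \forall z (Rxy \wedge Rxz \to \exists w (Ryw \wedge Rzw)).
(a): fails — R01 and R02 but 1 and 2 have no common successor.
(b): condition met.
(c): fails — Rsu and Rsu but u and u have no common successor.
(d): fails — R00 and R01 but 0 and 1 have no common successor.
Valid on: (b).

(b)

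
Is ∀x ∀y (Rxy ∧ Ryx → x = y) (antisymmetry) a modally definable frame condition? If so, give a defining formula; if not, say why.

No

Any modally definable frame class is closed under surjective bounded morphisms.
The 8-cycle (worlds w0,w1,w2,w3,w4,w5,w6,w7 with w0→w1→w2→w3→w4→w5→w6→w7→w0) is antisymmetric. Sending even-indexed worlds to • and odd-indexed worlds to ∘ is a surjective bounded morphism onto the two-world frame with •↔∘, which is not antisymmetric.
So no modal formula (or set of formulas) defines exactly the antisymmetric frames.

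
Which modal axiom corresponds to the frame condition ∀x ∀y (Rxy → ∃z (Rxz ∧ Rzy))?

This is density; the standard corresponding axiom is C4: □□s → □s.
Suppose □□s→□s is valid. Take Rxy and set V(s)={w : xR²w}. Then □□s at x, so □s at x, so s at y, i.e. ∃z(Rxz∧Rzy).

□□s → □s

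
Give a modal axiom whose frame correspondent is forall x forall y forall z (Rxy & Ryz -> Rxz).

This is transitivity; the standard corresponding axiom is 4: □s → □□s.
Suppose □s→□□s is valid. Take Rxy, Ryz and set V(s)={w : Rxw}. Then □s at x, so □□s at x, so □s at y, so s at z, i.e. Rxz.

□s → □□s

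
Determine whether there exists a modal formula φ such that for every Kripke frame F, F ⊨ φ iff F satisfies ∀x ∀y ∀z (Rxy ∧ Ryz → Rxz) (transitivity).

This is a Sahlqvist condition; the 4 axiom □q → □□q defines it.
Suppose □q→□□q is valid. Take Rxy, Ryz and set V(q)={w : Rxw}. Then □q at x, so □□q at x, so □q at y, so q at z, i.e. Rxz.

Yes — defined by □q → □□q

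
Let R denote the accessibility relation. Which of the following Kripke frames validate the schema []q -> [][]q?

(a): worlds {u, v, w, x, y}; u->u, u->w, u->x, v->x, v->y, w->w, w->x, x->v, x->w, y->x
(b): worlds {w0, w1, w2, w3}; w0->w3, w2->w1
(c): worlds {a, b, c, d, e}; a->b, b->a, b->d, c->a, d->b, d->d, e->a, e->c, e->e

(b)

This is the axiom for transitivity; its first-order frame correspondent is forall x forall y forall z (Rxy & Ryz -> Rxz).
(a): fails — Rxw and Rwx but not Rxx.
(b): satisfies the condition.
(c): fails — Rea and Rab but not Reb.
Valid on: (b).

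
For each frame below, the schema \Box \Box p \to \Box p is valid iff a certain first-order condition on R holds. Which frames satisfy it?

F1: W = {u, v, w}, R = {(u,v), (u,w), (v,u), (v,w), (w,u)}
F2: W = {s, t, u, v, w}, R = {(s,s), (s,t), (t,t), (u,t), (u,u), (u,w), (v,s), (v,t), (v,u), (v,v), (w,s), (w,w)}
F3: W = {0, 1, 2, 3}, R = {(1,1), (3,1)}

The schema corresponds to density: \forall x \forall y (Rxy \to \exists z (Rxz \wedge Rzy)).
F1: fails — Ruv but no z with Ruz and Rzv.
F2: satisfies the condition.
F3: satisfies the condition.
Valid on: F2, F3.

F2, F3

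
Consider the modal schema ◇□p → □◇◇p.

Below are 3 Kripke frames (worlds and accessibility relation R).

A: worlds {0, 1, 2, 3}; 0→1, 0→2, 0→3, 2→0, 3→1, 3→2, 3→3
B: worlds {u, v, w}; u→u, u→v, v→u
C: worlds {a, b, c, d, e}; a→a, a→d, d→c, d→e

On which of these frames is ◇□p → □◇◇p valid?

This is the axiom for a generalized confluence (Geach) condition; its first-order frame correspondent is ∀x ∀y ∀z ((xRy ∧ xRz) → ∃w (yRw ∧ zR²w)).
A: fails — 0R1, 0R1 but no w with 1Rw and 1R²w.
B: holds.
C: fails — aRa, aRd but no w with aRw and dR²w.

B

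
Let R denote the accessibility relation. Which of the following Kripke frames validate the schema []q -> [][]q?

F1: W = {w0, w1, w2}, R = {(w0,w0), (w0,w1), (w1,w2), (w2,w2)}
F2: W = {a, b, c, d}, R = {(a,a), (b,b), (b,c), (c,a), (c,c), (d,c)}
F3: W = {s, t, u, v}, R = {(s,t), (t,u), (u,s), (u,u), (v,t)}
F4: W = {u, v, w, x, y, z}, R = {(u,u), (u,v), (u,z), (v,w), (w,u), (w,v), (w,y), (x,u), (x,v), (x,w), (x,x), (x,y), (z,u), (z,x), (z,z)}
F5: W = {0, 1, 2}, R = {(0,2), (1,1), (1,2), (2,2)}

This is the axiom for transitivity; its first-order frame correspondent is forall x forall y forall z (Rxy & Ryz -> Rxz).
F1: fails — Rw0w1 and Rw1w2 but not Rw0w2.
F2: fails — Rbc and Rca but not Rba.
F3: fails — Rus and Rst but not Rut.
F4: fails — Ruv and Rvw but not Ruw.
F5: holds.

F5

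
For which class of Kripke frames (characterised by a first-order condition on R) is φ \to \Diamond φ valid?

Equivalently (dual form): □φ → φ.
Suppose □φ→φ is valid. At any x set V(φ)={w : Rxw}. Then □φ holds at x, so φ holds at x, i.e. Rxx.
The converse is a direct semantic check.
Frame condition: \forall x Rxx.

Reflexivity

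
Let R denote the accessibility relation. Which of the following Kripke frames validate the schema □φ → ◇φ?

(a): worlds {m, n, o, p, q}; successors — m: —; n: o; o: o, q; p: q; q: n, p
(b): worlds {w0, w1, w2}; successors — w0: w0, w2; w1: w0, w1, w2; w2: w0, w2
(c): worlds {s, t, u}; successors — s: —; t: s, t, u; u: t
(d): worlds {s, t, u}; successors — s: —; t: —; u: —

(b)

This is the axiom for seriality; its first-order frame correspondent is ∀x ∃y Rxy.
(a): fails — world m has no successor.
(b): satisfies the condition.
(c): fails — world s has no successor.
(d): fails — world s has no successor.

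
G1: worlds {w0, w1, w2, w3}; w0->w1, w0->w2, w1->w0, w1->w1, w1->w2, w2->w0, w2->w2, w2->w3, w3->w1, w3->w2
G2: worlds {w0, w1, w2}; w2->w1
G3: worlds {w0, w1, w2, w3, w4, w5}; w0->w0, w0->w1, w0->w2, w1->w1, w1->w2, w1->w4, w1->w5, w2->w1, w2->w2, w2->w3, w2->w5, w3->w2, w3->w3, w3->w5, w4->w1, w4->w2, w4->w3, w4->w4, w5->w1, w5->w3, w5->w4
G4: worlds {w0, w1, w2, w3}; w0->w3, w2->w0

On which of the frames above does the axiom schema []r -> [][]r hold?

G2

The schema corresponds to transitivity: forall x forall y forall z (Rxy & Ryz -> Rxz).
G1: fails — Rw1w2 and Rw2w3 but not Rw1w3.
G2: ✓.
G3: fails — Rw0w1 and Rw1w4 but not Rw0w4.
G4: fails — Rw2w0 and Rw0w3 but not Rw2w3.
Valid on: G2.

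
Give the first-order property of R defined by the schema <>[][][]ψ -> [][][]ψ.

forall x forall y forall z ((xRy & x R^3 z) -> exists w (y R^3 w & z = w))

This is a Sahlqvist (Geach-type) schema ◇^1□^3ψ → □^3◇^0ψ.
Minimal-valuation argument: fix x; take any y with xR^1y and any z with xR^3z. Set V(ψ) to the set of worlds R-reachable from y in exactly 3 steps. Then □^3ψ holds at y, so the antecedent holds at x; validity forces ◇^0ψ at z, giving a w with zR^0w and yR^3w.
First-order correspondent: forall x forall y forall z ((xRy & x R^3 z) -> exists w (y R^3 w & z = w)).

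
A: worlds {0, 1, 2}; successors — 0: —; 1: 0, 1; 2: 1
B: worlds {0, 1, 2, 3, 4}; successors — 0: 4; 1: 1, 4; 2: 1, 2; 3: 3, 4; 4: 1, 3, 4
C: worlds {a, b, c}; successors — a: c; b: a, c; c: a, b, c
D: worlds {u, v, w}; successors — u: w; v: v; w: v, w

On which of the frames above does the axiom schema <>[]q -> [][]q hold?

This is the axiom for a generalized confluence (Geach) condition; its first-order frame correspondent is forall x forall y forall z ((xRy & x R^2 z) -> exists w (yRw & z = w)).
A: fails — 1R0, 1R²0 but no w with 0Rw and 0=w.
B: fails — 1R1, 1R²3 but no w with 1Rw and 3=w.
C: fails — bRa, bR²a but no w with aRw and a=w.
D: fails — wRv, wR²w but no t with vRt and w=t.

none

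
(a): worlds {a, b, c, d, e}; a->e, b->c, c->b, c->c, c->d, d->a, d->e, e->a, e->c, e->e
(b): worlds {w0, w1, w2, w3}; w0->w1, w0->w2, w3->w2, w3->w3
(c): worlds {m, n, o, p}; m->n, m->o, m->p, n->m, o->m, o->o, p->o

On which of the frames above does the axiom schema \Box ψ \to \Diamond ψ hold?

(a), (c)

This is the axiom for seriality; its first-order frame correspondent is \forall x \exists y Rxy.
(a): satisfies the condition.
(b): fails — world w1 has no successor.
(c): satisfies the condition.
Valid on: (a), (c).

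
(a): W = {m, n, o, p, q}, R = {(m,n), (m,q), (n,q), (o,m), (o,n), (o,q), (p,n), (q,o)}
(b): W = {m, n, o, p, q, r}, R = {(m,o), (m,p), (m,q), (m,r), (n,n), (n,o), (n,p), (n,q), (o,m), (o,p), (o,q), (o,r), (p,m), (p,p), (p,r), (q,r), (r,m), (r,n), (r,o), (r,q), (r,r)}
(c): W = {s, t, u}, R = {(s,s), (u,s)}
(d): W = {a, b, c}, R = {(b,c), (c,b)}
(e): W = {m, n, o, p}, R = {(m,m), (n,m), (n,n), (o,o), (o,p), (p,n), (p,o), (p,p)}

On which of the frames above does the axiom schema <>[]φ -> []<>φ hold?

Frame correspondent (Sahlqvist): forall x forall y forall z (Rxy & Rxz -> exists w (Ryw & Rzw)) — i.e. convergence.
(a): fails — Rmq and Rmn but q and n have no common successor.
(b): fails — Rnn and Rnq but n and q have no common successor.
(c): ✓.
(d): ✓.
(e): fails — Rpn and Rpo but n and o have no common successor.

(c), (d)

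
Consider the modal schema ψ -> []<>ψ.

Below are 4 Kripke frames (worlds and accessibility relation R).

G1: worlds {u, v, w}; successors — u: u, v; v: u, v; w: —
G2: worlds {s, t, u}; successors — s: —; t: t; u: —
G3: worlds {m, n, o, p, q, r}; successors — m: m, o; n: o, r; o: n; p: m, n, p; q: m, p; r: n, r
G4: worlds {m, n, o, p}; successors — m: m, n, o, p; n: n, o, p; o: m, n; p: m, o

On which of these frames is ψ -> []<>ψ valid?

The schema corresponds to symmetry: forall x forall y (Rxy -> Ryx).
G1: ✓.
G2: ✓.
G3: fails — Rpm but not Rmp.
G4: fails — Rpo but not Rop.

G1, G2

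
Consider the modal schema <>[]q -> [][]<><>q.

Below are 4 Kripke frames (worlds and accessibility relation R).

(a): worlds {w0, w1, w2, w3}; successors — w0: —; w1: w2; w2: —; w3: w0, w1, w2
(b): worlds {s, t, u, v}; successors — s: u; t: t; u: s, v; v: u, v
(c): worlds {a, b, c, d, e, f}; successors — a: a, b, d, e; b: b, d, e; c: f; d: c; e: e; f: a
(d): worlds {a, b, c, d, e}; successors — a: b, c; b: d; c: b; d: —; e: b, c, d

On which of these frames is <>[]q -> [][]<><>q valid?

(b)

Frame correspondent (Sahlqvist): forall x forall y forall z ((xRy & x R^2 z) -> exists w (yRw & z R^2 w)) — i.e. a generalized confluence (Geach) condition.
(a): fails — w3Rw0, w3R²w2 but no w with w0Rw and w2R²w.
(b): holds.
(c): fails — aRa, aR²d but no w with aRw and dR²w.
(d): fails — aRb, aR²b but no w with bRw and bR²w.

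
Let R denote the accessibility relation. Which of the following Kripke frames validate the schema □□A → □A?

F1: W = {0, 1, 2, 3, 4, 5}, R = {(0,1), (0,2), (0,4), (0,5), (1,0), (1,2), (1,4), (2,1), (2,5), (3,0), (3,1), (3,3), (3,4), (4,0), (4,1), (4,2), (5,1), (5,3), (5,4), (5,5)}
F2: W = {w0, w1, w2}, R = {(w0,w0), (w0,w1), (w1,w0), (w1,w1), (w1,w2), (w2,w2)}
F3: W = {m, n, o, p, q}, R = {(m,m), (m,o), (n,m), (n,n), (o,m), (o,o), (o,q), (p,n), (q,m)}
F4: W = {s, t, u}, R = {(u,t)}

F1, F2, F3

This is the axiom for density; its first-order frame correspondent is ∀x ∀y (Rxy → ∃z (Rxz ∧ Rzy)).
F1: condition met.
F2: condition met.
F3: condition met.
F4: fails — Rut but no z with Ruz and Rzt.
Valid on: F1, F2, F3.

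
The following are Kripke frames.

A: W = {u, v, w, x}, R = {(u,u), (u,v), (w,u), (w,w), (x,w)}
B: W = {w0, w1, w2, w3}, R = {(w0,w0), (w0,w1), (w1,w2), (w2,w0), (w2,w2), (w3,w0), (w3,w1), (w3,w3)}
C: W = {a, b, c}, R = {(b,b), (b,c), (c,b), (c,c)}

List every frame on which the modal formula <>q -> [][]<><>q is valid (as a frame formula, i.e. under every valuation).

Frame correspondent (Sahlqvist): forall x forall y forall z ((xRy & x R^2 z) -> exists w (y = w & z R^2 w)) — i.e. a generalized confluence (Geach) condition.
A: fails — uRu, uR²v but no t with u=t and vR²t.
B: fails — w0Rw1, w0R²w1 but no w with w1=w and w1R²w.
C: ✓.
Valid on: C.

C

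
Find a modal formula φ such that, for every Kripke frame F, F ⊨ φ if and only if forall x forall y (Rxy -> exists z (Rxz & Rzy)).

The condition is density. The C4 schema □□p → □p defines it.
Suppose □□p→□p is valid. Take Rxy and set V(p)={w : xR²w}. Then □□p at x, so □p at x, so p at y, i.e. ∃z(Rxz∧Rzy).

□□p → □p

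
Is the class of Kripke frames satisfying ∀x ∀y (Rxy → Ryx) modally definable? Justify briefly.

This is a Sahlqvist condition; the B axiom p → □◇p defines it.
Suppose p→□◇p is valid. Take Rxy and set V(p)={x}. Then p at x, so □◇p at x, so ◇p at y, so some z with Ryz has p; z=x, i.e. Ryx.

Yes — defined by p → □◇p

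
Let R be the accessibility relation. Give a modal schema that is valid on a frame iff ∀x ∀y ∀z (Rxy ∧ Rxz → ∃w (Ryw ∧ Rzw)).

◇□ψ → □◇ψ

This is convergence; the standard corresponding axiom is .2: ◇□ψ → □◇ψ.
Suppose ◇□ψ→□◇ψ is valid. Take Rxy, Rxz and set V(ψ)={w : Ryw}. Then □ψ at y so ◇□ψ at x, so □◇ψ at x, so ◇ψ at z, giving w with Rzw and Ryw.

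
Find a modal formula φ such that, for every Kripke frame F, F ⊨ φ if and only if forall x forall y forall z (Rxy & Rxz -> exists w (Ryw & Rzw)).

The condition is convergence. The .2 schema ◇□p → □◇p defines it.
Suppose ◇□p→□◇p is valid. Take Rxy, Rxz and set V(p)={w : Ryw}. Then □p at y so ◇□p at x, so □◇p at x, so ◇p at z, giving w with Rzw and Ryw.

◇□p → □◇p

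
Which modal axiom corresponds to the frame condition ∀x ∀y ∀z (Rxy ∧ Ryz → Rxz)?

□q → □□q

This is transitivity; the standard corresponding axiom is 4: □q → □□q.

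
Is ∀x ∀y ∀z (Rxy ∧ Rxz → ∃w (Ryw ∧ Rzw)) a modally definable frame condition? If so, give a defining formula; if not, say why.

The condition is convergence. A defining modal formula is ◇□r → □◇r.
Suppose ◇□r→□◇r is valid. Take Rxy, Rxz and set V(r)={w : Ryw}. Then □r at y so ◇□r at x, so □◇r at x, so ◇r at z, giving w with Rzw and Ryw.

Yes — defined by ◇□r → □◇r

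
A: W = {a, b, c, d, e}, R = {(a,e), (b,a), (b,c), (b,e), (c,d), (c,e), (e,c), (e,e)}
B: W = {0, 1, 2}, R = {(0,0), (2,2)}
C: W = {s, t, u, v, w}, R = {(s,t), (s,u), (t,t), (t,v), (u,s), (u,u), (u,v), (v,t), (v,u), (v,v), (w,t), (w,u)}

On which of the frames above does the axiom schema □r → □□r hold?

B

Frame correspondent (Sahlqvist): ∀x ∀y ∀z (Rxy ∧ Ryz → Rxz) — i.e. transitivity.
A: fails — Rbc and Rcd but not Rbd.
B: ✓.
C: fails — Ruv and Rvt but not Rut.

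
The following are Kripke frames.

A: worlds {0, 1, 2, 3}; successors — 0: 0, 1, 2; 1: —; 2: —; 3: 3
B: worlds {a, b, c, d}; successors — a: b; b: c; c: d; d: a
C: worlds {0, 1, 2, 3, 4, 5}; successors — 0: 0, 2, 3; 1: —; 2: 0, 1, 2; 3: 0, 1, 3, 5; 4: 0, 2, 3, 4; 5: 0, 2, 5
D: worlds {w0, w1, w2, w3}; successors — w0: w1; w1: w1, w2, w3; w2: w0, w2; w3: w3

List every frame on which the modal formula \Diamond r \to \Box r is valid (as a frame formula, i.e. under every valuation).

B

The schema corresponds to partial functionality: \forall x \forall y \forall z (Rxy \wedge Rxz \to y = z).
A: fails — 0 sees both 0 and 1.
B: holds.
C: fails — 0 sees both 0 and 2.
D: fails — w1 sees both w1 and w2.
Valid on: B.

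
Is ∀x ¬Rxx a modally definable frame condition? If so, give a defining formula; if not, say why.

Any modally definable frame class is closed under surjective bounded morphisms.
The 4-cycle (worlds s,t,u,v with s→t→u→v→s) is irreflexive, and the map sending every world to a single reflexive point • is a surjective bounded morphism (forth: every edge maps to (•,•); back: every world has a successor). So any modal formula valid on the 4-cycle is also valid on the reflexive point, which is not irreflexive.
So no modal formula (or set of formulas) defines exactly the irreflexive frames.

No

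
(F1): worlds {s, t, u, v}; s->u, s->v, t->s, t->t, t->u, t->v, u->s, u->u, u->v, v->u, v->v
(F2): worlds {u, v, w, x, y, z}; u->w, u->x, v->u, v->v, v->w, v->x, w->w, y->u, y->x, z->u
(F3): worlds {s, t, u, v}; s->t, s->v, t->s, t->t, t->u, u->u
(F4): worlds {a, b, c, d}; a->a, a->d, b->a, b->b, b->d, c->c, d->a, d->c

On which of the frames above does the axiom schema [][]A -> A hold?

(F1), (F4)

The schema corresponds to a generalized confluence (Geach) condition: forall x exists w (x R^2 w & x = w).
(F1): satisfies the condition.
(F2): fails — at u but no t with uR²t and u=t.
(F3): fails — at v but no w with vR²w and v=w.
(F4): satisfies the condition.
Valid on: (F1), (F4).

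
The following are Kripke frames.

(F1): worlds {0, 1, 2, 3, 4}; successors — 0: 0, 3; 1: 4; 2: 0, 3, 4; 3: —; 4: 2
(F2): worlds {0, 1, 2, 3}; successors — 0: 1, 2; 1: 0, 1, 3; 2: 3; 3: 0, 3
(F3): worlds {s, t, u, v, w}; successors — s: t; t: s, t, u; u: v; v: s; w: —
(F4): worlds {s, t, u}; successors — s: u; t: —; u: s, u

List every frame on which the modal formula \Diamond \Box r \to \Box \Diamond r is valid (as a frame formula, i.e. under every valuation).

(F4)

Frame correspondent (Sahlqvist): \forall x \forall y \forall z (Rxy \wedge Rxz \to \exists w (Ryw \wedge Rzw)) — i.e. convergence.
(F1): fails — R00 and R03 but 0 and 3 have no common successor.
(F2): fails — R10 and R13 but 0 and 3 have no common successor.
(F3): fails — Rts and Rtu but s and u have no common successor.
(F4): satisfies the condition.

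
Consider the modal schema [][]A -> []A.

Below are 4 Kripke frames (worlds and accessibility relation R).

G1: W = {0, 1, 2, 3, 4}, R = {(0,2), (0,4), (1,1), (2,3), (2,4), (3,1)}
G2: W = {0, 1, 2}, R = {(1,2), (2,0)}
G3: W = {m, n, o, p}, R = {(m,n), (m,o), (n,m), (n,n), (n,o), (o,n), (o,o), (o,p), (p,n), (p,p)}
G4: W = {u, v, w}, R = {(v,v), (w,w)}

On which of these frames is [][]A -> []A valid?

G3, G4

This is the axiom for density; its first-order frame correspondent is forall x forall y (Rxy -> exists z (Rxz & Rzy)).
G1: fails — R02 but no z with R0z and Rz2.
G2: fails — R12 but no z with R1z and Rz2.
G3: satisfies the condition.
G4: satisfies the condition.
Valid on: G3, G4.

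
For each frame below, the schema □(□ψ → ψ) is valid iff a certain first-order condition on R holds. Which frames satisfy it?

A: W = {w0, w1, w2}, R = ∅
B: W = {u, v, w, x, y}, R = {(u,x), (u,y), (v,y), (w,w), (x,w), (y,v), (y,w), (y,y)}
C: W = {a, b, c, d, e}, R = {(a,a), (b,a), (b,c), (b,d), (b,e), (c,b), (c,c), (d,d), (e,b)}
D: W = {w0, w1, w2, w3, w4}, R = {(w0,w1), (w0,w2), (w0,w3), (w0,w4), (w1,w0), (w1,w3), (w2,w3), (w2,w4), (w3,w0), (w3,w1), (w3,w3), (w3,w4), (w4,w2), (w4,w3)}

Frame correspondent (Sahlqvist): ∀x ∀y (Rxy → Ryy) — i.e. shift-reflexivity.
A: satisfies the condition.
B: fails — Rux but not Rxx.
C: fails — Reb but not Rbb.
D: fails — Rw1w0 but not Rw0w0.
Valid on: A.

A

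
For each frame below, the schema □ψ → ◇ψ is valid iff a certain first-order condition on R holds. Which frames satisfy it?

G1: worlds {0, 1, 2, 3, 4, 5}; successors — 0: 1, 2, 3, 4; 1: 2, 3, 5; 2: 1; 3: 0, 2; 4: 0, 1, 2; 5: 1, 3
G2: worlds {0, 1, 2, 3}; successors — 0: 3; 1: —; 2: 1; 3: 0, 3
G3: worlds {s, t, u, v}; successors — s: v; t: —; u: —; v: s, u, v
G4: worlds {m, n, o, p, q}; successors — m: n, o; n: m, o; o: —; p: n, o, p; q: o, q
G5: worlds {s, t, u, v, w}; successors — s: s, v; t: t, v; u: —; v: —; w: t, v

G1

The schema corresponds to seriality: ∀x ∃y Rxy.
G1: condition met.
G2: fails — world 1 has no successor.
G3: fails — world t has no successor.
G4: fails — world o has no successor.
G5: fails — world u has no successor.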